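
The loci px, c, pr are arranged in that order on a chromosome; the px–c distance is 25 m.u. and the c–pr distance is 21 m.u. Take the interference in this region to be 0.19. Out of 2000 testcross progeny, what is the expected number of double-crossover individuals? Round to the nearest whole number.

85

Map distances give recombination frequencies of 0.250 and 0.210 for the two intervals.
With interference 0.19 (so coincidence = 0.81), expected double-crossover frequency = 0.250 × 0.210 × 0.81 = 0.04253.
Expected number = 0.04253 × 2000 = 85.05 ≈ 85.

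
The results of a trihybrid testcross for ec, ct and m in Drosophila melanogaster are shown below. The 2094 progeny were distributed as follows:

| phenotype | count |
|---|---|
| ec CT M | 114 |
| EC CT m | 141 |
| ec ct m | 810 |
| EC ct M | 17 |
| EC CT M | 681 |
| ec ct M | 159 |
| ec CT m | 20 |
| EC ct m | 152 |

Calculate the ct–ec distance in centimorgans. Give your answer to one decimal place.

14.5 centimorgans

The two most frequent reciprocal classes, ec ct m and EC CT M, are the parental types, so the F1 was ec ct m / EC CT M.
The two rarest classes, ec CT m and EC ct M, are the double crossovers. Comparing them with the parentals, only the ct allele has switched, so ct is the middle locus and the order is ec – ct – m.
Crossovers in the ec–ct interval produce the single-crossover classes EC ct m and ec CT M (152 + 114 = 266) plus the double crossovers (37).
RF(ec–ct) = (266 + 37) / 2094 = 303/2094 = 0.1447 → 14.5 centimorgans.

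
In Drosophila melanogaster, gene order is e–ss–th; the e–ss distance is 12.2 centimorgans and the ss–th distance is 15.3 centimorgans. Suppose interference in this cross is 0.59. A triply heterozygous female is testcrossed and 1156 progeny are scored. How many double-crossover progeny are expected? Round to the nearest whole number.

9

Map distances give recombination frequencies of 0.122 and 0.153 for the two intervals.
With interference 0.59 (so coincidence = 0.41), expected double-crossover frequency = 0.122 × 0.153 × 0.41 = 0.00765.
Expected number = 0.00765 × 1156 = 8.85 ≈ 9.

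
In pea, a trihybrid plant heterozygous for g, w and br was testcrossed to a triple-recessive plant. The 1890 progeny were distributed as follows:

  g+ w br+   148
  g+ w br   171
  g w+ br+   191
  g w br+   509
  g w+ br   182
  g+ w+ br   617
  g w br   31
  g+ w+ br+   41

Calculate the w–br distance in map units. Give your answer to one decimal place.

23.0 map units

The two most frequent reciprocal classes, g w br+ and g+ w+ br, are the parental types, so the F1 was g w br+ / g+ w+ br.
The two rarest classes, g w br and g+ w+ br+, are the double crossovers. Comparing them with the parentals, only the br allele has switched, so br is the middle locus and the order is w – br – g.
Crossovers in the w–br interval produce the single-crossover classes g w+ br+ and g+ w br (191 + 171 = 362) plus the double crossovers (72).
RF(w–br) = (362 + 72) / 1890 = 434/1890 = 0.2296 → 23.0 map units.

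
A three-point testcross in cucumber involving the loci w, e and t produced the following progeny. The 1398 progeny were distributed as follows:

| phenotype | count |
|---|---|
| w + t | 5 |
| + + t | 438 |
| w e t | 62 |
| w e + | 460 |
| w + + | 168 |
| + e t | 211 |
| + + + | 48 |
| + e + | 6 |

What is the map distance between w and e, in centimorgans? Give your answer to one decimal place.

27.9 centimorgans

The two most frequent reciprocal classes, + + t and w e +, are the parental types, so the F1 was + + t / w e +.
The two rarest classes, w + t and + e +, are the double crossovers. Comparing them with the parentals, only the w allele has switched, so w is the middle locus and the order is t – w – e.
Crossovers in the w–e interval produce the single-crossover classes + e t and w + + (211 + 168 = 379) plus the double crossovers (11).
RF(w–e) = (379 + 11) / 1398 = 390/1398 = 0.2790 → 27.9 centimorgans.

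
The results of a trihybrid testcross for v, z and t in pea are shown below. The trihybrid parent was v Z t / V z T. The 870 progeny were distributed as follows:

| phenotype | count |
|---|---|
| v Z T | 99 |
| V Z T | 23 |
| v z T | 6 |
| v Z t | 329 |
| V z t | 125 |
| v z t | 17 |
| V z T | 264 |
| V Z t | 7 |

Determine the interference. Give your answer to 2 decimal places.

0.10

The two rarest classes, V Z t and v z T, are the double crossovers. Comparing them with the parentals, only the v allele has switched, so v is the middle locus and the order is t – v – z.
t–v: (224 + 13)/870 = 0.2724; v–z: (40 + 13)/870 = 0.0609.
Expected DCO frequency = 0.2724 × 0.0609 ≈ 0.01659; observed = 13/870 ≈ 0.01494.
Coefficient of coincidence = 0.01494/0.01659 ≈ 0.90; interference = 1 − 0.90 = 0.10.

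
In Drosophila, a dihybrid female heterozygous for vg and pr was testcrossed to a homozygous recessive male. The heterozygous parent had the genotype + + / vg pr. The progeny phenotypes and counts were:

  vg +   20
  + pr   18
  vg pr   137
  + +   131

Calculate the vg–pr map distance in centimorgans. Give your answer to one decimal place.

The recombinant classes are + pr and vg +: 18 + 20 = 38.
Recombination frequency = 38/306 = 0.1242 ≈ 12.4%, i.e. 12.4 centimorgans.

12.4 centimorgans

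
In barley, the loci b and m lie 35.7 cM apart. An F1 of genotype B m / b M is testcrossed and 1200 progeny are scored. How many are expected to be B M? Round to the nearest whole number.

A map distance of 35.7 cM corresponds to a recombination frequency of 0.357.
The F1 is B m / b M, so B M is a recombinant gamete class with expected frequency r/2 = 0.357/2 = 0.1785.
Expected number = 0.1785 × 1200 = 214.20 ≈ 214.

214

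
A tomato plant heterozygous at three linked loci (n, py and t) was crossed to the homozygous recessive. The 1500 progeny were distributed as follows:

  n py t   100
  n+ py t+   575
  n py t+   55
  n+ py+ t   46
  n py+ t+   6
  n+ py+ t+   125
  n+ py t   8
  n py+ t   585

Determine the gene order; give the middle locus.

The two most frequent reciprocal classes, n+ py t+ and n py+ t, are the parental types, so the F1 was n+ py t+ / n py+ t.
The two rarest classes, n+ py t and n py+ t+, are the double crossovers. Comparing them with the parentals, only the t allele has switched, so t is the middle locus and the order is n – t – py.

t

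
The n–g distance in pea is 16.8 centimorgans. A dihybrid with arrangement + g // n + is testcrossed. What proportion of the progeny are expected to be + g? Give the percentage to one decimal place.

A map distance of 16.8 centimorgans corresponds to a recombination frequency of 0.168.
The F1 is + g / n +, so + g is a parental gamete class with expected frequency (1 − r)/2 = 0.832/2 = 0.4160.
That is 0.4160 = 41.6% of the progeny.

41.6%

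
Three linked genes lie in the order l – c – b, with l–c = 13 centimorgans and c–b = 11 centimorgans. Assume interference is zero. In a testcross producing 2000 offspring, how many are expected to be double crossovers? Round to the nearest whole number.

29

Map distances give recombination frequencies of 0.130 and 0.110 for the two intervals.
With no interference, expected double-crossover frequency = 0.130 × 0.110 = 0.01430.
Expected number = 0.01430 × 2000 = 28.60 ≈ 29.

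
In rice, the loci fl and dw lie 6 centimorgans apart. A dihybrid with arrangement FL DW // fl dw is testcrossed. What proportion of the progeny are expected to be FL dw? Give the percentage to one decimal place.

A map distance of 6 centimorgans corresponds to a recombination frequency of 0.060.
The F1 is FL DW / fl dw, so FL dw is a recombinant gamete class with expected frequency r/2 = 0.060/2 = 0.0300.
That is 0.0300 = 3.0% of the progeny.

3.0%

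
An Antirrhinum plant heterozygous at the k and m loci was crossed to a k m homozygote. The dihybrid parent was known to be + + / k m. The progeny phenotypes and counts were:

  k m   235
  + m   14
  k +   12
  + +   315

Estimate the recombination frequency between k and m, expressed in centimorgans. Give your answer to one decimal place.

4.5 centimorgans

The recombinant classes are + m and k +: 14 + 12 = 26.
Recombination frequency = 26/576 = 0.0451 ≈ 4.5%, i.e. 4.5 centimorgans.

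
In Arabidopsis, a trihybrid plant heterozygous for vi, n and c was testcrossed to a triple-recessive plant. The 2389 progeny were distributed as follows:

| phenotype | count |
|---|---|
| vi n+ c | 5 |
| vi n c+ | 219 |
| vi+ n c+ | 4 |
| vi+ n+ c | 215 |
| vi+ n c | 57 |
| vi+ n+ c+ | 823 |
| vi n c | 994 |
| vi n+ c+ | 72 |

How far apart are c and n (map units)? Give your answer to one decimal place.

The two most frequent reciprocal classes, vi n c and vi+ n+ c+, are the parental types, so the F1 was vi n c / vi+ n+ c+.
The two rarest classes, vi n+ c and vi+ n c+, are the double crossovers. Comparing them with the parentals, only the n allele has switched, so n is the middle locus and the order is vi – n – c.
Crossovers in the n–c interval produce the single-crossover classes vi n c+ and vi+ n+ c (219 + 215 = 434) plus the double crossovers (9).
RF(n–c) = (434 + 9) / 2389 = 443/2389 = 0.1854 → 18.5 map units.

18.5 map units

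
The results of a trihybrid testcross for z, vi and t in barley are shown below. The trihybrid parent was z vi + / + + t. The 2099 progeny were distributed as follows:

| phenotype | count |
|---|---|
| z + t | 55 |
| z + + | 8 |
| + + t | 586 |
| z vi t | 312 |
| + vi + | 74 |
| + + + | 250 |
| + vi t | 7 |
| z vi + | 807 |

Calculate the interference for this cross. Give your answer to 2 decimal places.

0.62

The two rarest classes, z + + and + vi t, are the double crossovers. Comparing them with the parentals, only the vi allele has switched, so vi is the middle locus and the order is t – vi – z.
t–vi: (562 + 15)/2099 = 0.2749; vi–z: (129 + 15)/2099 = 0.0686.
Expected DCO frequency = 0.2749 × 0.0686 ≈ 0.01886; observed = 15/2099 ≈ 0.00715.
Coefficient of coincidence = 0.00715/0.01886 ≈ 0.38; interference = 1 − 0.38 = 0.62.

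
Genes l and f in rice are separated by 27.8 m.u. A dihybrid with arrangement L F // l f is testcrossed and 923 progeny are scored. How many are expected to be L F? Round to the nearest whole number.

333

A map distance of 27.8 m.u. corresponds to a recombination frequency of 0.278.
The F1 is L F / l f, so L F is a parental gamete class with expected frequency (1 − r)/2 = 0.722/2 = 0.3610.
Expected number = 0.3610 × 923 = 333.20 ≈ 333.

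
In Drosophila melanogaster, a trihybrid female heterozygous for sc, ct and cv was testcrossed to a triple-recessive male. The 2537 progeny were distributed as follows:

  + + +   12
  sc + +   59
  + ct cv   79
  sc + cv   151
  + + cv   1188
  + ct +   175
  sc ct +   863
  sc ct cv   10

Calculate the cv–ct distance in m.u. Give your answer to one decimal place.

6.3 m.u.

The two most frequent reciprocal classes, + + cv and sc ct +, are the parental types, so the F1 was + + cv / sc ct +.
The two rarest classes, + + + and sc ct cv, are the double crossovers. Comparing them with the parentals, only the cv allele has switched, so cv is the middle locus and the order is ct – cv – sc.
Crossovers in the ct–cv interval produce the single-crossover classes + ct cv and sc + + (79 + 59 = 138) plus the double crossovers (22).
RF(ct–cv) = (138 + 22) / 2537 = 160/2537 = 0.0631 → 6.3 m.u.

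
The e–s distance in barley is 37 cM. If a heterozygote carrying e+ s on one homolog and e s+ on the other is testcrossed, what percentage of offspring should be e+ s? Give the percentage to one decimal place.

A map distance of 37 cM corresponds to a recombination frequency of 0.370.
The F1 is e+ s / e s+, so e+ s is a parental gamete class with expected frequency (1 − r)/2 = 0.630/2 = 0.3150.
That is 0.3150 = 31.5% of the progeny.

31.5%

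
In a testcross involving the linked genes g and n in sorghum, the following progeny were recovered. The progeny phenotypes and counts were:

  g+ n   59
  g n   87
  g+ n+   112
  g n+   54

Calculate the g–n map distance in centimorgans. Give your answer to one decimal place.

The two most frequent classes, g+ n+ (112) and g n (87), are the parental types, so the F1 was g+ n+ / g n.
The recombinant classes are g+ n and g n+: 59 + 54 = 113.
Recombination frequency = 113/312 = 0.3622 ≈ 36.2%, i.e. 36.2 centimorgans.

36.2 centimorgans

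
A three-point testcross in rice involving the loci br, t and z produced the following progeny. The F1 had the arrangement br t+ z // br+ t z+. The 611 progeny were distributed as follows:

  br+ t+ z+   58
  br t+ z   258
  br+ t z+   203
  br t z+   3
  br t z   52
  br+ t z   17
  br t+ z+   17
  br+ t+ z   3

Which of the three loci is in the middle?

br

The two rarest classes, br+ t+ z and br t z+, are the double crossovers. Comparing them with the parentals, only the br allele has switched, so br is the middle locus and the order is z – br – t.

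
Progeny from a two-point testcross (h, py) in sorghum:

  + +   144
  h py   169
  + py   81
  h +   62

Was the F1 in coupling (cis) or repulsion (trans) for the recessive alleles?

The two most frequent classes are + + (144) and h py (169); these are the parental (non-recombinant) types.
So the F1 carried + + on one chromosome and h py on the other — the recessive alleles are on the same chromosome (cis / coupling).

cis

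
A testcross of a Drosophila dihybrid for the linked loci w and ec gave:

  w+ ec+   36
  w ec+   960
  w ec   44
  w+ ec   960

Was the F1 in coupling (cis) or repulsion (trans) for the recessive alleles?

The two most frequent classes are w+ ec (960) and w ec+ (960); these are the parental (non-recombinant) types.
So the F1 carried w+ ec on one chromosome and w ec+ on the other — the recessive alleles are on opposite chromosomes (trans / repulsion).

trans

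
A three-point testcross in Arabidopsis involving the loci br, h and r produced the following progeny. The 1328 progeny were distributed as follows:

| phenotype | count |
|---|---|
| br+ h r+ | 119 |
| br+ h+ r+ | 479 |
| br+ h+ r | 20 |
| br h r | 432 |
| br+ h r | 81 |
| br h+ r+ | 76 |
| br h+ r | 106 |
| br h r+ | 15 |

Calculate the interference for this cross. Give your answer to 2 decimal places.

The two most frequent reciprocal classes, br h r and br+ h+ r+, are the parental types, so the F1 was br h r / br+ h+ r+.
The two rarest classes, br h r+ and br+ h+ r, are the double crossovers. Comparing them with the parentals, only the r allele has switched, so r is the middle locus and the order is br – r – h.
br–r: (157 + 35)/1328 = 0.1446; r–h: (225 + 35)/1328 = 0.1958.
Expected DCO frequency = 0.1446 × 0.1958 ≈ 0.02831; observed = 35/1328 ≈ 0.02636.
Coefficient of coincidence = 0.02636/0.02831 ≈ 0.93; interference = 1 − 0.93 = 0.07.

0.07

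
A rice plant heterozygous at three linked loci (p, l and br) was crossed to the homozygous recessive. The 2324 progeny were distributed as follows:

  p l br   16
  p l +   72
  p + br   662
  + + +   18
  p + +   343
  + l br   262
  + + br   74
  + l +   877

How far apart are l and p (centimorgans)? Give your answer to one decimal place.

7.7 centimorgans

The two most frequent reciprocal classes, p + br and + l +, are the parental types, so the F1 was p + br / + l +.
The two rarest classes, p l br and + + +, are the double crossovers. Comparing them with the parentals, only the l allele has switched, so l is the middle locus and the order is p – l – br.
Crossovers in the p–l interval produce the single-crossover classes + + br and p l + (74 + 72 = 146) plus the double crossovers (34).
RF(p–l) = (146 + 34) / 2324 = 180/2324 = 0.0775 → 7.7 centimorgans.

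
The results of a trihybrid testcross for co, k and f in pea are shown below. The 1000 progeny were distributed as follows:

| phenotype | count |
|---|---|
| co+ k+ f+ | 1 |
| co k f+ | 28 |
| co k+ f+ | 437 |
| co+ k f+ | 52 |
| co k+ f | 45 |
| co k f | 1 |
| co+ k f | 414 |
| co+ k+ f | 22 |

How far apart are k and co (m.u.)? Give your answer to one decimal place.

5.2 m.u.

The two most frequent reciprocal classes, co k+ f+ and co+ k f, are the parental types, so the F1 was co k+ f+ / co+ k f.
The two rarest classes, co+ k+ f+ and co k f, are the double crossovers. Comparing them with the parentals, only the co allele has switched, so co is the middle locus and the order is f – co – k.
Crossovers in the co–k interval produce the single-crossover classes co k f+ and co+ k+ f (28 + 22 = 50) plus the double crossovers (2).
RF(co–k) = (50 + 2) / 1000 = 52/1000 = 0.0520 → 5.2 m.u.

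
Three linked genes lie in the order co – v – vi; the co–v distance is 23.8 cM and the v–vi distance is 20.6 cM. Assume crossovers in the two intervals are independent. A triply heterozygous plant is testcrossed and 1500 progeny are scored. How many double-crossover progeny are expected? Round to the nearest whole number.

Map distances give recombination frequencies of 0.238 and 0.206 for the two intervals.
With no interference, expected double-crossover frequency = 0.238 × 0.206 = 0.04903.
Expected number = 0.04903 × 1500 = 73.54 ≈ 74.

74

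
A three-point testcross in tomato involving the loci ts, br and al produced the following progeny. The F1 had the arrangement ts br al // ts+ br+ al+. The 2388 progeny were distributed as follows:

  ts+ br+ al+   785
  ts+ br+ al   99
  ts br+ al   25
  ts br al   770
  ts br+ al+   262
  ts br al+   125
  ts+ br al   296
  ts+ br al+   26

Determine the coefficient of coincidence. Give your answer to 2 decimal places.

0.73

The two rarest classes, ts br+ al and ts+ br al+, are the double crossovers. Comparing them with the parentals, only the br allele has switched, so br is the middle locus and the order is ts – br – al.
ts–br: (558 + 51)/2388 = 0.2550; br–al: (224 + 51)/2388 = 0.1152.
Expected DCO frequency = 0.2550 × 0.1152 ≈ 0.02938; observed = 51/2388 ≈ 0.02136.
Coefficient of coincidence = 0.02136/0.02938 ≈ 0.73.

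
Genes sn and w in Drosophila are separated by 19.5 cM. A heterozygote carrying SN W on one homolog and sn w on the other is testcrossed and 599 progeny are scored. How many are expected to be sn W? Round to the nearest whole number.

A map distance of 19.5 cM corresponds to a recombination frequency of 0.195.
The F1 is SN W / sn w, so sn W is a recombinant gamete class with expected frequency r/2 = 0.195/2 = 0.0975.
Expected number = 0.0975 × 599 = 58.40 ≈ 58.

58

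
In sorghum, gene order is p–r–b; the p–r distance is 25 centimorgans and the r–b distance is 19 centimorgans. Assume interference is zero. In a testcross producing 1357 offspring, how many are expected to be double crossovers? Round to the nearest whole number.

64

Map distances give recombination frequencies of 0.250 and 0.190 for the two intervals.
With no interference, expected double-crossover frequency = 0.250 × 0.190 = 0.04750.
Expected number = 0.04750 × 1357 = 64.46 ≈ 64.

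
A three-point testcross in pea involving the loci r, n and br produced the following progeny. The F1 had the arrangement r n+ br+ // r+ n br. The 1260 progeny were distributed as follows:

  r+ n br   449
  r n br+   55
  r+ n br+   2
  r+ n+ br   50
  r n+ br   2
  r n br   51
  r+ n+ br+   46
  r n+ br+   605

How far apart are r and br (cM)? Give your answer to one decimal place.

The two rarest classes, r n+ br and r+ n br+, are the double crossovers. Comparing them with the parentals, only the br allele has switched, so br is the middle locus and the order is n – br – r.
Crossovers in the br–r interval produce the single-crossover classes r+ n+ br+ and r n br (46 + 51 = 97) plus the double crossovers (4).
RF(br–r) = (97 + 4) / 1260 = 101/1260 = 0.0802 → 8.0 cM.

8.0 cM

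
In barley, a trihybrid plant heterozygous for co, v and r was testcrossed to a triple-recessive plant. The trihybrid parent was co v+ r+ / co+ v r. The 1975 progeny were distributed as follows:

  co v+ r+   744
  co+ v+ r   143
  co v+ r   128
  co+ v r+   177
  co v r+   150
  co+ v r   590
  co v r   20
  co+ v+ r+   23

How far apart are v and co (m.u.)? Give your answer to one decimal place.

17.0 m.u.

The two rarest classes, co+ v+ r+ and co v r, are the double crossovers. Comparing them with the parentals, only the co allele has switched, so co is the middle locus and the order is v – co – r.
Crossovers in the v–co interval produce the single-crossover classes co v r+ and co+ v+ r (150 + 143 = 293) plus the double crossovers (43).
RF(v–co) = (293 + 43) / 1975 = 336/1975 = 0.1701 → 17.0 m.u.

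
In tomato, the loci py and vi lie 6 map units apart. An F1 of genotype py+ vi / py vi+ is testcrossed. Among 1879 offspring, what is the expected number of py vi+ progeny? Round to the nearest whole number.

883

A map distance of 6 map units corresponds to a recombination frequency of 0.060.
The F1 is py+ vi / py vi+, so py vi+ is a parental gamete class with expected frequency (1 − r)/2 = 0.940/2 = 0.4700.
Expected number = 0.4700 × 1879 = 883.13 ≈ 883.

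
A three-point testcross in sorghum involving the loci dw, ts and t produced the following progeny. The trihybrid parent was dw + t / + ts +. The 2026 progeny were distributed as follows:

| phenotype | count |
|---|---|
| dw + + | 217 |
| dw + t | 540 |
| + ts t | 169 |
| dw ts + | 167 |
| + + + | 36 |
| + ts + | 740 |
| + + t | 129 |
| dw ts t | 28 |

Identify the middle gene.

ts

The two rarest classes, dw ts t and + + +, are the double crossovers. Comparing them with the parentals, only the ts allele has switched, so ts is the middle locus and the order is t – ts – dw.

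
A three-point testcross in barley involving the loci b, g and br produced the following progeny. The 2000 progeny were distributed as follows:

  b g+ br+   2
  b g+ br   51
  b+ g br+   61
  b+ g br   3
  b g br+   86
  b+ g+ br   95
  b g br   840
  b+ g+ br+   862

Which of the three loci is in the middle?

The two most frequent reciprocal classes, b+ g+ br+ and b g br, are the parental types, so the F1 was b+ g+ br+ / b g br.
The two rarest classes, b g+ br+ and b+ g br, are the double crossovers. Comparing them with the parentals, only the b allele has switched, so b is the middle locus and the order is g – b – br.

b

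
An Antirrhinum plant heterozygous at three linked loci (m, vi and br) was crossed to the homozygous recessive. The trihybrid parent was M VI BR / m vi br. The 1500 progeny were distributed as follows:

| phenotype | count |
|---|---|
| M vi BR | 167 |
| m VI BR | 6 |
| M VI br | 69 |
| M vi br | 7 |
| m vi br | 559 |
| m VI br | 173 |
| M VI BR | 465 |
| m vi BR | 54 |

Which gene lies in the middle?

m

The two rarest classes, m VI BR and M vi br, are the double crossovers. Comparing them with the parentals, only the m allele has switched, so m is the middle locus and the order is br – m – vi.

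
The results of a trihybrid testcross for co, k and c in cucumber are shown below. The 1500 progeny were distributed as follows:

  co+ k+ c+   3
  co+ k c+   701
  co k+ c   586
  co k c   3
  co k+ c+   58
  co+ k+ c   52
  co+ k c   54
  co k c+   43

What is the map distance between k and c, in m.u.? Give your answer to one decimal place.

7.9 m.u.

The two most frequent reciprocal classes, co+ k c+ and co k+ c, are the parental types, so the F1 was co+ k c+ / co k+ c.
The two rarest classes, co+ k+ c+ and co k c, are the double crossovers. Comparing them with the parentals, only the k allele has switched, so k is the middle locus and the order is c – k – co.
Crossovers in the c–k interval produce the single-crossover classes co+ k c and co k+ c+ (54 + 58 = 112) plus the double crossovers (6).
RF(c–k) = (112 + 6) / 1500 = 118/1500 = 0.0787 → 7.9 m.u.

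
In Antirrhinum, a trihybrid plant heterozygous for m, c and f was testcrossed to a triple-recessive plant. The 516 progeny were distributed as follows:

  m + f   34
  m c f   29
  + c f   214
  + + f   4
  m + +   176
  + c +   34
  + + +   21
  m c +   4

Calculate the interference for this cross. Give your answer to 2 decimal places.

The two most frequent reciprocal classes, m + + and + c f, are the parental types, so the F1 was m + + / + c f.
The two rarest classes, m c + and + + f, are the double crossovers. Comparing them with the parentals, only the c allele has switched, so c is the middle locus and the order is f – c – m.
f–c: (68 + 8)/516 = 0.1473; c–m: (50 + 8)/516 = 0.1124.
Expected DCO frequency = 0.1473 × 0.1124 ≈ 0.01656; observed = 8/516 ≈ 0.01550.
Coefficient of coincidence = 0.01550/0.01656 ≈ 0.94; interference = 1 − 0.94 = 0.06.

0.06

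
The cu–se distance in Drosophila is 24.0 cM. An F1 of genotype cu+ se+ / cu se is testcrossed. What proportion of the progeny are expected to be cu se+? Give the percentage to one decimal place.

12.0%

A map distance of 24.0 cM corresponds to a recombination frequency of 0.240.
The F1 is cu+ se+ / cu se, so cu se+ is a recombinant gamete class with expected frequency r/2 = 0.240/2 = 0.1200.
That is 0.1200 = 12.0% of the progeny.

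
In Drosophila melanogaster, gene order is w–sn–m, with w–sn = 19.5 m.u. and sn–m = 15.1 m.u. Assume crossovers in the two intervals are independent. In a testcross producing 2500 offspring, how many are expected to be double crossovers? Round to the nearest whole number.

74

Map distances give recombination frequencies of 0.195 and 0.151 for the two intervals.
With no interference, expected double-crossover frequency = 0.195 × 0.151 = 0.02944.
Expected number = 0.02944 × 2500 = 73.61 ≈ 74.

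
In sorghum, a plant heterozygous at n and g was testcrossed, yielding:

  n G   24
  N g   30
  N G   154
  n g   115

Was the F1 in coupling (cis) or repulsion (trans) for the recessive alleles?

cis

The two most frequent classes are N G (154) and n g (115); these are the parental (non-recombinant) types.
So the F1 carried N G on one chromosome and n g on the other — the recessive alleles are on the same chromosome (cis / coupling).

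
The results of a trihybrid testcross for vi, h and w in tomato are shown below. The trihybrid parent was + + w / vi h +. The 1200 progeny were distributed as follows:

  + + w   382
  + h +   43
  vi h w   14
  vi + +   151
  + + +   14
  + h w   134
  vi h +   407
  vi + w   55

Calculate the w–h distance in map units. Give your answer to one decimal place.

The two rarest classes, + + + and vi h w, are the double crossovers. Comparing them with the parentals, only the w allele has switched, so w is the middle locus and the order is vi – w – h.
Crossovers in the w–h interval produce the single-crossover classes + h w and vi + + (134 + 151 = 285) plus the double crossovers (28).
RF(w–h) = (285 + 28) / 1200 = 313/1200 = 0.2608 → 26.1 map units.

26.1 map units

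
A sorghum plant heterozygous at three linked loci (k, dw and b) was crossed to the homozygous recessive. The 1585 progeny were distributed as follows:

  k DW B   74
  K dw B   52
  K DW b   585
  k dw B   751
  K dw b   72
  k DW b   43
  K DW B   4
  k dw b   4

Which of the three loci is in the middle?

The two most frequent reciprocal classes, k dw B and K DW b, are the parental types, so the F1 was k dw B / K DW b.
The two rarest classes, k dw b and K DW B, are the double crossovers. Comparing them with the parentals, only the b allele has switched, so b is the middle locus and the order is k – b – dw.

b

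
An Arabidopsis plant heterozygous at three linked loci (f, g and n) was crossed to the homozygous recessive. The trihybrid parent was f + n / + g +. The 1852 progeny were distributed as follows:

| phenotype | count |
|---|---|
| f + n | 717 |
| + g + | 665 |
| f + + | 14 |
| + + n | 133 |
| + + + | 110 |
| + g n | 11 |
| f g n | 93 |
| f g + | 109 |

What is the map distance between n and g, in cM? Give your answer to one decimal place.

12.3 cM

The two rarest classes, f + + and + g n, are the double crossovers. Comparing them with the parentals, only the n allele has switched, so n is the middle locus and the order is g – n – f.
Crossovers in the g–n interval produce the single-crossover classes f g n and + + + (93 + 110 = 203) plus the double crossovers (25).
RF(g–n) = (203 + 25) / 1852 = 228/1852 = 0.1231 → 12.3 cM.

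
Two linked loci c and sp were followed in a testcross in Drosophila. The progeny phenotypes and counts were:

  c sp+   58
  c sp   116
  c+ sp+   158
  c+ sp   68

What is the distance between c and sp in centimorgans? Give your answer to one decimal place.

31.5 centimorgans

The two most frequent classes, c+ sp+ (158) and c sp (116), are the parental types, so the F1 was c+ sp+ / c sp.
The recombinant classes are c+ sp and c sp+: 68 + 58 = 126.
Recombination frequency = 126/400 = 0.3150 ≈ 31.5%, i.e. 31.5 centimorgans.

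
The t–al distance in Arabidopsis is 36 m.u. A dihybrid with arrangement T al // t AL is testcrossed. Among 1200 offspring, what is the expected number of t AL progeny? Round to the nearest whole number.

A map distance of 36 m.u. corresponds to a recombination frequency of 0.360.
The F1 is T al / t AL, so t AL is a parental gamete class with expected frequency (1 − r)/2 = 0.640/2 = 0.3200.
Expected number = 0.3200 × 1200 = 384.00 ≈ 384.

384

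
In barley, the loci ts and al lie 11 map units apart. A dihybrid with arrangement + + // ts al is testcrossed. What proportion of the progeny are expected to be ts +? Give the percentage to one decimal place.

5.5%

A map distance of 11 map units corresponds to a recombination frequency of 0.110.
The F1 is + + / ts al, so ts + is a recombinant gamete class with expected frequency r/2 = 0.110/2 = 0.0550.
That is 0.0550 = 5.5% of the progeny.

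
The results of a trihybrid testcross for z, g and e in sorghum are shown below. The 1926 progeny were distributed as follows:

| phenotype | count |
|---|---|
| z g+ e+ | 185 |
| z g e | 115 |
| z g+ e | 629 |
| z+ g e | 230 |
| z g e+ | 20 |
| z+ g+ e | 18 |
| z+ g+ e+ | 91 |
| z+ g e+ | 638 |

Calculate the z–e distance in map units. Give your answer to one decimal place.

The two most frequent reciprocal classes, z+ g e+ and z g+ e, are the parental types, so the F1 was z+ g e+ / z g+ e.
The two rarest classes, z g e+ and z+ g+ e, are the double crossovers. Comparing them with the parentals, only the z allele has switched, so z is the middle locus and the order is e – z – g.
Crossovers in the e–z interval produce the single-crossover classes z+ g e and z g+ e+ (230 + 185 = 415) plus the double crossovers (38).
RF(e–z) = (415 + 38) / 1926 = 453/1926 = 0.2352 → 23.5 map units.

23.5 map units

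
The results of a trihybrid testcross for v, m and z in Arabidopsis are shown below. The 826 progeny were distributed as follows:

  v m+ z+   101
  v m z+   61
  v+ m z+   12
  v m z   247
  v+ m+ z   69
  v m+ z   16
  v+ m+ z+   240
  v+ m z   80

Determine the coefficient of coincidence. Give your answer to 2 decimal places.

The two most frequent reciprocal classes, v+ m+ z+ and v m z, are the parental types, so the F1 was v+ m+ z+ / v m z.
The two rarest classes, v+ m z+ and v m+ z, are the double crossovers. Comparing them with the parentals, only the m allele has switched, so m is the middle locus and the order is v – m – z.
v–m: (181 + 28)/826 = 0.2530; m–z: (130 + 28)/826 = 0.1913.
Expected DCO frequency = 0.2530 × 0.1913 ≈ 0.04840; observed = 28/826 ≈ 0.03390.
Coefficient of coincidence = 0.03390/0.04840 ≈ 0.70.

0.70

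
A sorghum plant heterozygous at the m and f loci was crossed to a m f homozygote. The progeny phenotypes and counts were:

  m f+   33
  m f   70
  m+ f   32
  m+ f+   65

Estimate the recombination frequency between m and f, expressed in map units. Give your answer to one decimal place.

32.5 map units

The two most frequent classes, m+ f+ (65) and m f (70), are the parental types, so the F1 was m+ f+ / m f.
The recombinant classes are m+ f and m f+: 32 + 33 = 65.
Recombination frequency = 65/200 = 0.3250 ≈ 32.5%, i.e. 32.5 map units.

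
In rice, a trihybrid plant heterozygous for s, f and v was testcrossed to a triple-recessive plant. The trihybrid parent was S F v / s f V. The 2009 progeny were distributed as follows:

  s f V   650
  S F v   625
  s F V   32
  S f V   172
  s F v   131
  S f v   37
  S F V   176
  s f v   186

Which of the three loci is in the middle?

f

The two rarest classes, S f v and s F V, are the double crossovers. Comparing them with the parentals, only the f allele has switched, so f is the middle locus and the order is s – f – v.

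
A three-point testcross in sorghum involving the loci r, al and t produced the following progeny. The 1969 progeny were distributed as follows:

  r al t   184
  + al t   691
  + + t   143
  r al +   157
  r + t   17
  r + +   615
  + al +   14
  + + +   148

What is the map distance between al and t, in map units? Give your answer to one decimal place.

16.8 map units

The two most frequent reciprocal classes, r + + and + al t, are the parental types, so the F1 was r + + / + al t.
The two rarest classes, r + t and + al +, are the double crossovers. Comparing them with the parentals, only the t allele has switched, so t is the middle locus and the order is al – t – r.
Crossovers in the al–t interval produce the single-crossover classes r al + and + + t (157 + 143 = 300) plus the double crossovers (31).
RF(al–t) = (300 + 31) / 1969 = 331/1969 = 0.1681 → 16.8 map units.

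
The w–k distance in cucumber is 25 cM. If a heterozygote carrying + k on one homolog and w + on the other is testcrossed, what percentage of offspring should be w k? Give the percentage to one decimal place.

A map distance of 25 cM corresponds to a recombination frequency of 0.250.
The F1 is + k / w +, so w k is a recombinant gamete class with expected frequency r/2 = 0.250/2 = 0.1250.
That is 0.1250 = 12.5% of the progeny.

12.5%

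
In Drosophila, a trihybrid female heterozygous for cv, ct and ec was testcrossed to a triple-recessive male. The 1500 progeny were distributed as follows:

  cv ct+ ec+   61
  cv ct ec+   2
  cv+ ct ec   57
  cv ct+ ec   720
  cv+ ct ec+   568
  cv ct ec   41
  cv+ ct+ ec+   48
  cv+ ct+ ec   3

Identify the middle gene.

The two most frequent reciprocal classes, cv ct+ ec and cv+ ct ec+, are the parental types, so the F1 was cv ct+ ec / cv+ ct ec+.
The two rarest classes, cv+ ct+ ec and cv ct ec+, are the double crossovers. Comparing them with the parentals, only the cv allele has switched, so cv is the middle locus and the order is ec – cv – ct.

cv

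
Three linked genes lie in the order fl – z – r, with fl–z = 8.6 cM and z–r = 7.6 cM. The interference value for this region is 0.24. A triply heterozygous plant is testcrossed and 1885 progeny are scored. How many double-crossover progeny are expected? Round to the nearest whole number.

Map distances give recombination frequencies of 0.086 and 0.076 for the two intervals.
With interference 0.24 (so coincidence = 0.76), expected double-crossover frequency = 0.086 × 0.076 × 0.76 = 0.00497.
Expected number = 0.00497 × 1885 = 9.36 ≈ 9.

9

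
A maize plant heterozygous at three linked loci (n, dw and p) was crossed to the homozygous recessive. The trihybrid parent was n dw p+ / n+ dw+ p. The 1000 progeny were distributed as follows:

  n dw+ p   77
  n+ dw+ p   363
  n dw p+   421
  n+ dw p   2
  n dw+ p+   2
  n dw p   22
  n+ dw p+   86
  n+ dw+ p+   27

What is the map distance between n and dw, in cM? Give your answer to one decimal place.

16.7 cM

The two rarest classes, n dw+ p+ and n+ dw p, are the double crossovers. Comparing them with the parentals, only the dw allele has switched, so dw is the middle locus and the order is n – dw – p.
Crossovers in the n–dw interval produce the single-crossover classes n+ dw p+ and n dw+ p (86 + 77 = 163) plus the double crossovers (4).
RF(n–dw) = (163 + 4) / 1000 = 167/1000 = 0.1670 → 16.7 cM.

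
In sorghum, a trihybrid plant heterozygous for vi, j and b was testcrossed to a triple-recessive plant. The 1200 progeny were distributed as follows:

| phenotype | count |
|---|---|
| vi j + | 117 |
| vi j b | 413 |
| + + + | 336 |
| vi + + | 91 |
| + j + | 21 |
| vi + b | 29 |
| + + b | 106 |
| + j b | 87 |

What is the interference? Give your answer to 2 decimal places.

The two most frequent reciprocal classes, + + + and vi j b, are the parental types, so the F1 was + + + / vi j b.
The two rarest classes, + j + and vi + b, are the double crossovers. Comparing them with the parentals, only the j allele has switched, so j is the middle locus and the order is vi – j – b.
vi–j: (178 + 50)/1200 = 0.1900; j–b: (223 + 50)/1200 = 0.2275.
Expected DCO frequency = 0.1900 × 0.2275 ≈ 0.04322; observed = 50/1200 ≈ 0.04167.
Coefficient of coincidence = 0.04167/0.04322 ≈ 0.96; interference = 1 − 0.96 = 0.04.

0.04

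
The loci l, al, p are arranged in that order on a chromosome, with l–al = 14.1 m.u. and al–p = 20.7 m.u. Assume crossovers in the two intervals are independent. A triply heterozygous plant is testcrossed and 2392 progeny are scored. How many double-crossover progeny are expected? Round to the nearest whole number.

70

Map distances give recombination frequencies of 0.141 and 0.207 for the two intervals.
With no interference, expected double-crossover frequency = 0.141 × 0.207 = 0.02919.
Expected number = 0.02919 × 2392 = 69.82 ≈ 70.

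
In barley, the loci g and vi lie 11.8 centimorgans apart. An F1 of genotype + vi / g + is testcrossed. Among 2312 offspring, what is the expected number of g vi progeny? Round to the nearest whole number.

A map distance of 11.8 centimorgans corresponds to a recombination frequency of 0.118.
The F1 is + vi / g +, so g vi is a recombinant gamete class with expected frequency r/2 = 0.118/2 = 0.0590.
Expected number = 0.0590 × 2312 = 136.41 ≈ 136.

136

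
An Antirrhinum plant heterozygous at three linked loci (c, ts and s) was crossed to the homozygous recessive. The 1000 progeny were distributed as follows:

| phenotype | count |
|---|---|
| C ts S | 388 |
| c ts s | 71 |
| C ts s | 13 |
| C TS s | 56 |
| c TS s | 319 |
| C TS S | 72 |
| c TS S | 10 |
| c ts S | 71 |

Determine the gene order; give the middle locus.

s

The two most frequent reciprocal classes, C ts S and c TS s, are the parental types, so the F1 was C ts S / c TS s.
The two rarest classes, C ts s and c TS S, are the double crossovers. Comparing them with the parentals, only the s allele has switched, so s is the middle locus and the order is ts – s – c.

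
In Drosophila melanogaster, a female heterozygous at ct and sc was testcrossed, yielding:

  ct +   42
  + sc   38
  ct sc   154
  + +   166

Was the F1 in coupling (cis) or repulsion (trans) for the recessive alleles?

cis

The two most frequent classes are + + (166) and ct sc (154); these are the parental (non-recombinant) types.
So the F1 carried + + on one chromosome and ct sc on the other — the recessive alleles are on the same chromosome (cis / coupling).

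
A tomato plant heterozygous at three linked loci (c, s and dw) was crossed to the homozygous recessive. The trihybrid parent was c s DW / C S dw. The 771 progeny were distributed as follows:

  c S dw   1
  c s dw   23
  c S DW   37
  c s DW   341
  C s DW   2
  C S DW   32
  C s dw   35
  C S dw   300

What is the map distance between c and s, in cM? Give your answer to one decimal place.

The two rarest classes, C s DW and c S dw, are the double crossovers. Comparing them with the parentals, only the c allele has switched, so c is the middle locus and the order is s – c – dw.
Crossovers in the s–c interval produce the single-crossover classes c S DW and C s dw (37 + 35 = 72) plus the double crossovers (3).
RF(s–c) = (72 + 3) / 771 = 75/771 = 0.0973 → 9.7 cM.

9.7 cM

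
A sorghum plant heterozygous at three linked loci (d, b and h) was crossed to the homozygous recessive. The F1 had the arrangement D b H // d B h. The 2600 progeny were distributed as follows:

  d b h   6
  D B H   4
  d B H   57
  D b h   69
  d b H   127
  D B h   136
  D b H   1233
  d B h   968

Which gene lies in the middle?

The two rarest classes, D B H and d b h, are the double crossovers. Comparing them with the parentals, only the b allele has switched, so b is the middle locus and the order is h – b – d.

b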